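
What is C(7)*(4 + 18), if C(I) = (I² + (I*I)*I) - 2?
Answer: 8580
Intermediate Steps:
C(I) = -2 + I² + I³ (C(I) = (I² + I²*I) - 2 = (I² + I³) - 2 = -2 + I² + I³)
C(7)*(4 + 18) = (-2 + 7² + 7³)*(4 + 18) = (-2 + 49 + 343)*22 = 390*22 = 8580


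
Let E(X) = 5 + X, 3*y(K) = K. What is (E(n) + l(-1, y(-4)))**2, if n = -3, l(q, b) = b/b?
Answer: 9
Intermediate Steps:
y(K) = K/3
l(q, b) = 1
(E(n) + l(-1, y(-4)))**2 = ((5 - 3) + 1)**2 = (2 + 1)**2 = 3**2 = 9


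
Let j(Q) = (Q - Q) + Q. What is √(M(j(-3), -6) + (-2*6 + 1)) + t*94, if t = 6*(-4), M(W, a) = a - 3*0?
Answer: -2256 + I*√17 ≈ -2256.0 + 4.1231*I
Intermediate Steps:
j(Q) = Q (j(Q) = 0 + Q = Q)
M(W, a) = a (M(W, a) = a + 0 = a)
t = -24
√(M(j(-3), -6) + (-2*6 + 1)) + t*94 = √(-6 + (-2*6 + 1)) - 24*94 = √(-6 + (-12 + 1)) - 2256 = √(-6 - 11) - 2256 = √(-17) - 2256 = I*√17 - 2256 = -2256 + I*√17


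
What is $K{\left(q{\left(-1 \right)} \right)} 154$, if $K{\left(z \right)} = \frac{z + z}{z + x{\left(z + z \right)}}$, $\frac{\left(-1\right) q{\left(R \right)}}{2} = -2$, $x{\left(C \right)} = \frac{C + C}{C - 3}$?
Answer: $\frac{1540}{9} \approx 171.11$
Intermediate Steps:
$x{\left(C \right)} = \frac{2 C}{-3 + C}$
$q{\left(R \right)} = 4$ ($q{\left(R \right)} = \left(-2\right) \left(-2\right) = 4$)
$K{\left(z \right)} = \frac{2 z}{z + \frac{4 z}{-3 + 2 z}}$ ($K{\left(z \right)} = \frac{z + z}{z + \frac{2 \left(z + z\right)}{-3 + \left(z + z\right)}} = \frac{2 z}{z + \frac{2 \cdot 2 z}{-3 + 2 z}} = \frac{2 z}{z + \frac{4 z}{-3 + 2 z}}$)
$K{\left(q{\left(-1 \right)} \right)} 154 = \frac{2 \left(-3 + 2 \cdot 4\right)}{1 + 2 \cdot 4} \cdot 154 = \frac{2 \left(-3 + 8\right)}{1 + 8} \cdot 154 = 2 \cdot \frac{1}{9} \cdot 5 \cdot 154 = \frac{10}{9} \cdot 154 = \frac{1540}{9}$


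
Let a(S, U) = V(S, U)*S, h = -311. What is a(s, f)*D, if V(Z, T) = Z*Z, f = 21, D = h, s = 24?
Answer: -4299264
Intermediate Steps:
D = -311
V(Z, T) = Z**2
a(S, U) = S**3 (a(S, U) = S**2*S = S**3)
a(s, f)*D = 24**3*(-311) = 13824*(-311) = -4299264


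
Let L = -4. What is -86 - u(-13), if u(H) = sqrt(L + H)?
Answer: -86 - I*sqrt(17) ≈ -86.0 - 4.1231*I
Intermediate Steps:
u(H) = sqrt(-4 + H)
-86 - u(-13) = -86 - sqrt(-4 - 13) = -86 - sqrt(-17) = -86 - I*sqrt(17)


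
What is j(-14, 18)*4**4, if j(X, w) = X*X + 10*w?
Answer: 96256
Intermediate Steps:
j(X, w) = X**2 + 10*w
j(-14, 18)*4**4 = ((-14)**2 + 10*18)*4**4 = (196 + 180)*256 = 376*256 = 96256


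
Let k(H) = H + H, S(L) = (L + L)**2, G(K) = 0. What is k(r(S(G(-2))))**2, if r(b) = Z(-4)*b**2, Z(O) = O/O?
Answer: 0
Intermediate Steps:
Z(O) = 1
S(L) = 4*L**2 (S(L) = (2*L)**2 = 4*L**2)
r(b) = b**2 (r(b) = 1*b**2 = b**2)
k(H) = 2*H
k(r(S(G(-2))))**2 = (2*(4*0**2)**2)**2 = (2*(4*0)**2)**2 = (2*0**2)**2 = (2*0)**2 = 0**2 = 0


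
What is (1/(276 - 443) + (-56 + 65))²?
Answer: 2256004/27889 ≈ 80.892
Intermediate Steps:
(1/(276 - 443) + (-56 + 65))² = (1/(-167) + 9)² = (-1/167 + 9)² = (1502/167)² = 2256004/27889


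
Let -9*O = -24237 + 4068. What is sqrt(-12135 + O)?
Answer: I*sqrt(9894) ≈ 99.469*I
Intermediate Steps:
O = 2241 (O = -(-24237 + 4068)/9 = -1/9*(-20169) = 2241)
sqrt(-12135 + O) = sqrt(-12135 + 2241) = sqrt(-9894) = I*sqrt(9894)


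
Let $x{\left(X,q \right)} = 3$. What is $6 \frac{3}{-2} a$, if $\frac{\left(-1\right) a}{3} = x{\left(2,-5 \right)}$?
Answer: $81$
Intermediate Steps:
$a = -9$ ($a = \left(-3\right) 3 = -9$)
$6 \frac{3}{-2} a = 6 \frac{3}{-2} \left(-9\right) = 6 \cdot 3 \left(- \frac{1}{2}\right) \left(-9\right) = 6 \left(- \frac{3}{2}\right) \left(-9\right) = \left(-9\right) \left(-9\right) = 81$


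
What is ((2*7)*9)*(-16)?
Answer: -2016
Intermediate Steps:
((2*7)*9)*(-16) = (14*9)*(-16) = 126*(-16) = -2016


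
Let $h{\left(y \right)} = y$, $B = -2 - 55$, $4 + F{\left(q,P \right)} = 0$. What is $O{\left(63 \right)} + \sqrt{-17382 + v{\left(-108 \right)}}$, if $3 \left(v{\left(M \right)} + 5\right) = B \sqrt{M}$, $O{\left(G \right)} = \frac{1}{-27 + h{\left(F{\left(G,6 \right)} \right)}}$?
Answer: $- \frac{1}{31} + \sqrt{-17387 - 114 i \sqrt{3}} \approx 0.71646 - 131.86 i$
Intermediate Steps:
$F{\left(q,P \right)} = -4$ ($F{\left(q,P \right)} = -4 + 0 = -4$)
$B = -57$ ($B = -2 - 55 = -57$)
$O{\left(G \right)} = - \frac{1}{31}$ ($O{\left(G \right)} = \frac{1}{-27 - 4} = \frac{1}{-31} = - \frac{1}{31}$)
$v{\left(M \right)} = -5 - 19 \sqrt{M}$ ($v{\left(M \right)} = -5 + \frac{\left(-57\right) \sqrt{M}}{3} = -5 - 19 \sqrt{M}$)
$O{\left(63 \right)} + \sqrt{-17382 + v{\left(-108 \right)}} = - \frac{1}{31} + \sqrt{-17382 - \left(5 + 19 \sqrt{-108}\right)} = - \frac{1}{31} + \sqrt{-17382 - \left(5 + 19 \cdot 6 i \sqrt{3}\right)} = - \frac{1}{31} + \sqrt{-17382 - \left(5 + 114 i \sqrt{3}\right)} = - \frac{1}{31} + \sqrt{-17387 - 114 i \sqrt{3}}$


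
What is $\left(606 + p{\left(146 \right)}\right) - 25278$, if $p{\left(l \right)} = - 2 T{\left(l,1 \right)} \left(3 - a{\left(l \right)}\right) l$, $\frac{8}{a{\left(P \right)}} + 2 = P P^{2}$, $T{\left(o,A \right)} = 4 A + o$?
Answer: $- \frac{80952771208}{518689} \approx -1.5607 \cdot 10^{5}$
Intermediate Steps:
$T{\left(o,A \right)} = o + 4 A$
$a{\left(P \right)} = \frac{8}{-2 + P^{3}}$ ($a{\left(P \right)} = \frac{8}{-2 + P P^{2}} = \frac{8}{-2 + P^{3}}$)
$p{\left(l \right)} = l \left(-8 - 2 l\right) \left(3 - \frac{8}{-2 + l^{3}}\right)$ ($p{\left(l \right)} = - 2 \left(l + 4 \cdot 1\right) \left(3 - \frac{8}{-2 + l^{3}}\right) l = - 2 \left(l + 4\right) \left(3 - \frac{8}{-2 + l^{3}}\right) l = - 2 \left(4 + l\right) \left(3 - \frac{8}{-2 + l^{3}}\right) l = \left(-8 - 2 l\right) \left(3 - \frac{8}{-2 + l^{3}}\right) l = l \left(-8 - 2 l\right) \left(3 - \frac{8}{-2 + l^{3}}\right)$)
$\left(606 + p{\left(146 \right)}\right) - 25278 = \left(606 - \frac{292 \left(-14 + 3 \cdot 146^{3}\right) \left(4 + 146\right)}{-2 + 146^{3}}\right) - 25278 = \left(606 - 292 \frac{1}{-2 + 3112136} \left(-14 + 3 \cdot 3112136\right) 150\right) - 25278 = \left(606 - 292 \cdot \frac{1}{3112134} \left(-14 + 9336408\right) 150\right) - 25278 = \left(606 - 292 \cdot \frac{1}{3112134} \cdot 9336394 \cdot 150\right) - 25278 = \left(606 - \frac{68155676200}{518689}\right) - 25278 = - \frac{67841350666}{518689} - 25278 = - \frac{80952771208}{518689}$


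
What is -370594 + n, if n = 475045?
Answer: 104451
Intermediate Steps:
-370594 + n = -370594 + 475045 = 104451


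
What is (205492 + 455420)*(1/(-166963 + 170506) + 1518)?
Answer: 1184855495600/1181 ≈ 1.0033e+9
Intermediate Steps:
(205492 + 455420)*(1/(-166963 + 170506) + 1518) = 660912*(1/3543 + 1518) = 660912*(5378275/3543) = 1184855495600/1181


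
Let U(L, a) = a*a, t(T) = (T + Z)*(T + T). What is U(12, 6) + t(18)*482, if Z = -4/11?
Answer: 3366684/11 ≈ 3.0606e+5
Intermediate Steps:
Z = -4/11 (Z = -4*1/11 = -4/11 ≈ -0.36364)
t(T) = 2*T*(-4/11 + T) (t(T) = (T - 4/11)*(T + T) = (-4/11 + T)*(2*T) = 2*T*(-4/11 + T))
U(L, a) = a**2
U(12, 6) + t(18)*482 = 6**2 + ((2/11)*18*(-4 + 11*18))*482 = 36 + ((2/11)*18*(-4 + 198))*482 = 36 + ((2/11)*18*194)*482 = 36 + (6984/11)*482 = 36 + 3366288/11 = 3366684/11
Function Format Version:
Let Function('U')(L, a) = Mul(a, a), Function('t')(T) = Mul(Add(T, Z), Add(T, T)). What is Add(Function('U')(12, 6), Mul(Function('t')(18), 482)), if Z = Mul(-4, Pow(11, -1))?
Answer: Rational(3366684, 11) ≈ 3.0606e+5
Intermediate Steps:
Z = Rational(-4, 11) (Z = Mul(-4, Rational(1, 11)) = Rational(-4, 11) ≈ -0.36364)
Function('t')(T) = Mul(2, T, Add(Rational(-4, 11), T)) (Function('t')(T) = Mul(Add(T, Rational(-4, 11)), Add(T, T)) = Mul(Add(Rational(-4, 11), T), Mul(2, T)) = Mul(2, T, Add(Rational(-4, 11), T)))
Function('U')(L, a) = Pow(a, 2)
Add(Function('U')(12, 6), Mul(Function('t')(18), 482)) = Add(Pow(6, 2), Mul(Mul(Rational(2, 11), 18, Add(-4, Mul(11, 18))), 482)) = Add(36, Mul(Mul(Rational(2, 11), 18, Add(-4, 198)), 482)) = Add(36, Mul(Mul(Rational(2, 11), 18, 194), 482)) = Add(36, Mul(Rational(6984, 11), 482)) = Add(36, Rational(3366288, 11)) = Rational(3366684, 11)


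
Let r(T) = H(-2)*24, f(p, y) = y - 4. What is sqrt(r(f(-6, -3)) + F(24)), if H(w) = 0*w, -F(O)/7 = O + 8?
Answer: 4*I*sqrt(14) ≈ 14.967*I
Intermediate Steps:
F(O) = -56 - 7*O (F(O) = -7*(O + 8) = -7*(8 + O) = -56 - 7*O)
H(w) = 0
f(p, y) = -4 + y
r(T) = 0 (r(T) = 0*24 = 0)
sqrt(r(f(-6, -3)) + F(24)) = sqrt(0 + (-56 - 7*24)) = sqrt(0 + (-56 - 168)) = sqrt(0 - 224) = sqrt(-224) = 4*I*sqrt(14)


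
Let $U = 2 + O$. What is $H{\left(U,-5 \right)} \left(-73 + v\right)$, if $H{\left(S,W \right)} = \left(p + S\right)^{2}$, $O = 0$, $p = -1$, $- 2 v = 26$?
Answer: $-86$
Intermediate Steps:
$v = -13$ ($v = \left(- \frac{1}{2}\right) 26 = -13$)
$U = 2$ ($U = 2 + 0 = 2$)
$H{\left(S,W \right)} = \left(-1 + S\right)^{2}$
$H{\left(U,-5 \right)} \left(-73 + v\right) = \left(-1 + 2\right)^{2} \left(-73 - 13\right) = 1^{2} \left(-86\right) = 1 \left(-86\right) = -86$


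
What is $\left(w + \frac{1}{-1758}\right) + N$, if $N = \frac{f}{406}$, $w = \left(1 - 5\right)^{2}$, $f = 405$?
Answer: $\frac{3032888}{178437} \approx 16.997$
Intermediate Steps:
$w = 16$ ($w = \left(-4\right)^{2} = 16$)
$N = \frac{405}{406} \approx 0.99754$
$\left(w + \frac{1}{-1758}\right) + N = \left(16 + \frac{1}{-1758}\right) + \frac{405}{406} = \left(16 - \frac{1}{1758}\right) + \frac{405}{406} = \frac{28127}{1758} + \frac{405}{406} = \frac{3032888}{178437}$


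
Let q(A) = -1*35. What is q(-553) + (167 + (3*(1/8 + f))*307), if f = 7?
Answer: 53553/8 ≈ 6694.1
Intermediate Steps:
q(A) = -35
q(-553) + (167 + (3*(1/8 + f))*307) = -35 + (167 + (3*(1/8 + 7))*307) = -35 + (167 + (3*(1*(⅛) + 7))*307) = -35 + (167 + (3*(⅛ + 7))*307) = -35 + (167 + (3*(57/8))*307) = -35 + (167 + (171/8)*307) = -35 + (167 + 52497/8) = -35 + 53833/8 = 53553/8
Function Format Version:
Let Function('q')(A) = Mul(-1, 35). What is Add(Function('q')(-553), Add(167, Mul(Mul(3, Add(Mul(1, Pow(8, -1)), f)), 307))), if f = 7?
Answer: Rational(53553, 8) ≈ 6694.1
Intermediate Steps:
Function('q')(A) = -35
Add(Function('q')(-553), Add(167, Mul(Mul(3, Add(Mul(1, Pow(8, -1)), f)), 307))) = Add(-35, Add(167, Mul(Mul(3, Add(Mul(1, Pow(8, -1)), 7)), 307))) = Add(-35, Add(167, Mul(Mul(3, Add(Mul(1, Rational(1, 8)), 7)), 307))) = Add(-35, Add(167, Mul(Mul(3, Add(Rational(1, 8), 7)), 307))) = Add(-35, Add(167, Mul(Mul(3, Rational(57, 8)), 307))) = Add(-35, Add(167, Mul(Rational(171, 8), 307))) = Add(-35, Add(167, Rational(52497, 8))) = Add(-35, Rational(53833, 8)) = Rational(53553, 8)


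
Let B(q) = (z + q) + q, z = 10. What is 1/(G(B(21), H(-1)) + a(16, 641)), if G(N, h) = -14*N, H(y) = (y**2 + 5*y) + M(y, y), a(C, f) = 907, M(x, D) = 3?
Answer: 1/179 ≈ 0.0055866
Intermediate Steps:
B(q) = 10 + 2*q (B(q) = (10 + q) + q = 10 + 2*q)
H(y) = 3 + y**2 + 5*y (H(y) = (y**2 + 5*y) + 3 = 3 + y**2 + 5*y)
1/(G(B(21), H(-1)) + a(16, 641)) = 1/(-14*(10 + 2*21) + 907) = 1/(-14*(10 + 42) + 907) = 1/(-14*52 + 907) = 1/(-728 + 907) = 1/179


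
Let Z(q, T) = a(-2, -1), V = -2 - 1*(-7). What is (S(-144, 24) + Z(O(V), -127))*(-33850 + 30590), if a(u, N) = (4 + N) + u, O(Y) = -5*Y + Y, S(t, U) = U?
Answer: -81500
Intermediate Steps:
V = 5 (V = -2 + 7 = 5)
O(Y) = -4*Y
a(u, N) = 4 + N + u
Z(q, T) = 1 (Z(q, T) = 4 - 1 - 2 = 1)
(S(-144, 24) + Z(O(V), -127))*(-33850 + 30590) = (24 + 1)*(-33850 + 30590) = 25*(-3260) = -81500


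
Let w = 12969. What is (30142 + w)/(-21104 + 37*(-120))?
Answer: -43111/25544 ≈ -1.6877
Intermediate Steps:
(30142 + w)/(-21104 + 37*(-120)) = (30142 + 12969)/(-21104 + 37*(-120)) = 43111/(-21104 - 4440) = 43111/(-25544) = 43111*(-1/25544) = -43111/25544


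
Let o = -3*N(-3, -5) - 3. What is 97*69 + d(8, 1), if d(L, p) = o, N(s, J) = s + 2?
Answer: 6693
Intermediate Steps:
N(s, J) = 2 + s
o = 0 (o = -3*(2 - 3) - 3 = -3*(-1) - 3 = 3 - 3 = 0)
d(L, p) = 0
97*69 + d(8, 1) = 97*69 + 0 = 6693 + 0 = 6693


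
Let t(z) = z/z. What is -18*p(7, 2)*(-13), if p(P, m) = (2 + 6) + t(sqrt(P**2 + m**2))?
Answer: 2106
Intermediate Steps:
t(z) = 1
p(P, m) = 9 (p(P, m) = (2 + 6) + 1 = 8 + 1 = 9)
-18*p(7, 2)*(-13) = -18*9*(-13) = -162*(-13) = 2106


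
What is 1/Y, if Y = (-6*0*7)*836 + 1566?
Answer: 1/1566 ≈ 0.00063857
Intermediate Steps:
Y = 1566 (Y = (0*7)*836 + 1566 = 0*836 + 1566 = 0 + 1566 = 1566)
1/Y = 1/1566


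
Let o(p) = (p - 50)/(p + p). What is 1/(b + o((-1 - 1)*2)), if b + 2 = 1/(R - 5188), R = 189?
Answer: 19996/94977 ≈ 0.21054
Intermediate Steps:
o(p) = (-50 + p)/(2*p) (o(p) = (-50 + p)/((2*p)) = (-50 + p)*(1/(2*p)) = (-50 + p)/(2*p))
b = -9999/4999 (b = -2 + 1/(189 - 5188) = -2 + 1/(-4999) = -2 - 1/4999 = -9999/4999 ≈ -2.0002)
1/(b + o((-1 - 1)*2)) = 1/(-9999/4999 + (-50 + (-1 - 1)*2)/(2*(((-1 - 1)*2)))) = 1/(-9999/4999 + (-50 - 2*2)/(2*((-2*2)))) = 1/(-9999/4999 + (½)*(-50 - 4)/(-4)) = 1/(-9999/4999 + (½)*(-¼)*(-54)) = 1/(-9999/4999 + 27/4) = 1/(94977/19996) = 19996/94977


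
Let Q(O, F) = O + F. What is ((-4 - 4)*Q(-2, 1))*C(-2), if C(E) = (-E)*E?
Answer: -32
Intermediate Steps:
Q(O, F) = F + O
C(E) = -E²
((-4 - 4)*Q(-2, 1))*C(-2) = ((-4 - 4)*(1 - 2))*(-1*(-2)²) = (-8*(-1))*(-1*4) = 8*(-4) = -32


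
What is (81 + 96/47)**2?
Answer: 15233409/2209 ≈ 6896.1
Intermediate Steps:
(81 + 96/47)**2 = (3903/47)**2 = 15233409/2209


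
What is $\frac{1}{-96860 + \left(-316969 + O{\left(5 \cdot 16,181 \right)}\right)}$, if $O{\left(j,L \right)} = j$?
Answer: $- \frac{1}{413749} \approx -2.4169 \cdot 10^{-6}$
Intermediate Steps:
$\frac{1}{-96860 + \left(-316969 + O{\left(5 \cdot 16,181 \right)}\right)} = \frac{1}{-96860 + \left(-316969 + 5 \cdot 16\right)} = \frac{1}{-96860 + \left(-316969 + 80\right)} = \frac{1}{-96860 - 316889} = \frac{1}{-413749} = - \frac{1}{413749}$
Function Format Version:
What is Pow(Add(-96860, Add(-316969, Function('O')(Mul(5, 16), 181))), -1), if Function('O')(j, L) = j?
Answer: Rational(-1, 413749) ≈ -2.4169e-6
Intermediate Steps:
Pow(Add(-96860, Add(-316969, Function('O')(Mul(5, 16), 181))), -1) = Pow(Add(-96860, Add(-316969, Mul(5, 16))), -1) = Pow(Add(-96860, Add(-316969, 80)), -1) = Pow(Add(-96860, -316889), -1) = Pow(-413749, -1) = Rational(-1, 413749)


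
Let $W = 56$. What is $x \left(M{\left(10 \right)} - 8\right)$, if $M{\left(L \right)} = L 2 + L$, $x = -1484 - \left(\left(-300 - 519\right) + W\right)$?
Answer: $-15862$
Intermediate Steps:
$x = -721$ ($x = -1484 - \left(\left(-300 - 519\right) + 56\right) = -1484 - \left(-819 + 56\right) = -1484 - -763 = -1484 + 763 = -721$)
$M{\left(L \right)} = 3 L$ ($M{\left(L \right)} = 2 L + L = 3 L$)
$x \left(M{\left(10 \right)} - 8\right) = - 721 \left(3 \cdot 10 - 8\right) = - 721 \left(30 - 8\right) = \left(-721\right) 22 = -15862$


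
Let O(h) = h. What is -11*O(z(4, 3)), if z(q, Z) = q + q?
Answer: -88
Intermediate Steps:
z(q, Z) = 2*q
-11*O(z(4, 3)) = -22*4 = -11*8 = -88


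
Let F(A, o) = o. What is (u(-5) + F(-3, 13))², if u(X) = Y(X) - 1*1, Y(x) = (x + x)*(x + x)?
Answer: 12544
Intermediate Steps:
Y(x) = 4*x² (Y(x) = (2*x)*(2*x) = 4*x²)
u(X) = -1 + 4*X² (u(X) = 4*X² - 1*1 = 4*X² - 1 = -1 + 4*X²)
(u(-5) + F(-3, 13))² = ((-1 + 4*(-5)²) + 13)² = ((-1 + 4*25) + 13)² = ((-1 + 100) + 13)² = (99 + 13)² = 112² = 12544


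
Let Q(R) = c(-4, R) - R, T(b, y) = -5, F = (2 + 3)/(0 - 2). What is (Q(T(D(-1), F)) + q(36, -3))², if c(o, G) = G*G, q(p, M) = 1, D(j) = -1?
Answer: 961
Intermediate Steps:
c(o, G) = G²
F = -5/2 (F = 5/(-2) = 5*(-½) = -5/2 ≈ -2.5000)
Q(R) = R² - R
(Q(T(D(-1), F)) + q(36, -3))² = (-5*(-1 - 5) + 1)² = (-5*(-6) + 1)² = (30 + 1)² = 31² = 961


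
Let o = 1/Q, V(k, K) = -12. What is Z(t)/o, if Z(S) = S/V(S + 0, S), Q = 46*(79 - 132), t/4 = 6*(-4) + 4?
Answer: -48760/3 ≈ -16253.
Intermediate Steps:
t = -80 (t = 4*(6*(-4) + 4) = 4*(-24 + 4) = 4*(-20) = -80)
Q = -2438 (Q = 46*(-53) = -2438)
Z(S) = -S/12 (Z(S) = S/(-12) = S*(-1/12) = -S/12)
o = -1/2438 (o = 1/(-2438) = -1/2438 ≈ -0.00041017)
Z(t)/o = (-1/12*(-80))/(-1/2438) = (20/3)*(-2438) = -48760/3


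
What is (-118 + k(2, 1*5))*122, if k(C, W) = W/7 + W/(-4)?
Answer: -202459/14 ≈ -14461.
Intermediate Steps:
k(C, W) = -3*W/28 (k(C, W) = W*(⅐) + W*(-¼) = W/7 - W/4 = -3*W/28)
(-118 + k(2, 1*5))*122 = (-118 - 3*5/28)*122 = (-118 - 3/28*5)*122 = (-118 - 15/28)*122 = -3319/28*122 = -202459/14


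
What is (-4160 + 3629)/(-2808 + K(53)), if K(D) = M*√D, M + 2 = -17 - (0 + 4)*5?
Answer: 12744/66703 - 177*√53/66703 ≈ 0.17174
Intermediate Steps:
M = -39 (M = -2 + (-17 - (0 + 4)*5) = -2 + (-17 - 4*5) = -2 + (-17 - 1*20) = -2 + (-17 - 20) = -2 - 37 = -39)
K(D) = -39*√D
(-4160 + 3629)/(-2808 + K(53)) = (-4160 + 3629)/(-2808 - 39*√53) = -531/(-2808 - 39*√53)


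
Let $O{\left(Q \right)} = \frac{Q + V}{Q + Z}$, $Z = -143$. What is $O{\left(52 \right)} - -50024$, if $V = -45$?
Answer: $\frac{650311}{13} \approx 50024.0$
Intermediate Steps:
$O{\left(Q \right)} = \frac{-45 + Q}{-143 + Q}$ ($O{\left(Q \right)} = \frac{Q - 45}{Q - 143} = \frac{-45 + Q}{-143 + Q}$)
$O{\left(52 \right)} - -50024 = \frac{-45 + 52}{-143 + 52} - -50024 = \frac{1}{-91} \cdot 7 + 50024 = \left(- \frac{1}{91}\right) 7 + 50024 = - \frac{1}{13} + 50024 = \frac{650311}{13}$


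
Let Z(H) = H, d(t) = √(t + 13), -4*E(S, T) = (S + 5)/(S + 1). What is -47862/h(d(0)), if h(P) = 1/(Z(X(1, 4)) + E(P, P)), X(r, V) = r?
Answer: -39885 + 7977*√13/2 ≈ -25504.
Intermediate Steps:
E(S, T) = -(5 + S)/(4*(1 + S)) (E(S, T) = -(S + 5)/(4*(S + 1)) = -(5 + S)/(4*(1 + S)))
d(t) = √(13 + t)
h(P) = 1/(1 + (-5 - P)/(4*(1 + P)))
-47862/h(d(0)) = -47862*(-1 + 3*√(13 + 0))/(4*(1 + √(13 + 0))) = -47862*(-1 + 3*√13)/(4*(1 + √13)) = -23931*(-1 + 3*√13)/(2*(1 + √13))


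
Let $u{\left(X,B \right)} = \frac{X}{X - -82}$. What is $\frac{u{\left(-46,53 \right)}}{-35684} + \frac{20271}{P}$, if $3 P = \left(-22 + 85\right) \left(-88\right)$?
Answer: $- \frac{2241781}{204372} \approx -10.969$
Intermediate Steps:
$P = -1848$ ($P = \frac{\left(-22 + 85\right) \left(-88\right)}{3} = \frac{63 \left(-88\right)}{3} = \frac{1}{3} \left(-5544\right) = -1848$)
$u{\left(X,B \right)} = \frac{X}{82 + X}$ ($u{\left(X,B \right)} = \frac{X}{X + 82} = \frac{X}{82 + X}$)
$\frac{u{\left(-46,53 \right)}}{-35684} + \frac{20271}{P} = \frac{\left(-46\right) \frac{1}{82 - 46}}{-35684} + \frac{20271}{-1848} = - \frac{46}{36} \left(- \frac{1}{35684}\right) + 20271 \left(- \frac{1}{1848}\right) = \left(-46\right) \frac{1}{36} \left(- \frac{1}{35684}\right) - \frac{6757}{616} = \left(- \frac{23}{18}\right) \left(- \frac{1}{35684}\right) - \frac{6757}{616} = \frac{23}{642312} - \frac{6757}{616} = - \frac{2241781}{204372}$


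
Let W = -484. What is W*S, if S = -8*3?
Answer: 11616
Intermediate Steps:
S = -24
W*S = -484*(-24) = 11616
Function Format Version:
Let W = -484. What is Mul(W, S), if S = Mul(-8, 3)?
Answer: 11616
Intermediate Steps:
S = -24
Mul(W, S) = Mul(-484, -24) = 11616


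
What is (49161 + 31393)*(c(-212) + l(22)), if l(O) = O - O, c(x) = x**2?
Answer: 3620418976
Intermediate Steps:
l(O) = 0
(49161 + 31393)*(c(-212) + l(22)) = (49161 + 31393)*((-212)**2 + 0) = 80554*(44944 + 0) = 80554*44944 = 3620418976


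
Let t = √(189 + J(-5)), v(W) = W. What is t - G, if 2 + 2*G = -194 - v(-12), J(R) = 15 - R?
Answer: 92 + √209 ≈ 106.46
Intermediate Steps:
t = √209 (t = √(189 + (15 - 1*(-5))) = √(189 + (15 + 5)) = √(189 + 20) = √209 ≈ 14.457)
G = -92 (G = -1 + (-194 - 1*(-12))/2 = -1 + (-194 + 12)/2 = -1 + (½)*(-182) = -1 - 91 = -92)
t - G = √209 - 1*(-92) = √209 + 92 = 92 + √209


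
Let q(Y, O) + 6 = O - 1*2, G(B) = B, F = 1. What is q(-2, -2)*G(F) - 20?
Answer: -30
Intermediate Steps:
q(Y, O) = -8 + O (q(Y, O) = -6 + (O - 1*2) = -6 + (O - 2) = -6 + (-2 + O) = -8 + O)
q(-2, -2)*G(F) - 20 = (-8 - 2)*1 - 20 = -10*1 - 20 = -10 - 20 = -30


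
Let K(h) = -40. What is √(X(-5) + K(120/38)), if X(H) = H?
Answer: 3*I*√5 ≈ 6.7082*I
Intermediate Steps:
√(X(-5) + K(120/38)) = √(-5 - 40) = √(-45) = 3*I*√5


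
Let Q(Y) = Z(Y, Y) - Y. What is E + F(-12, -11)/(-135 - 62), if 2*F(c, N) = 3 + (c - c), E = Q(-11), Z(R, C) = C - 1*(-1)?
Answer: 391/394 ≈ 0.99239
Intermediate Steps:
Z(R, C) = 1 + C (Z(R, C) = C + 1 = 1 + C)
Q(Y) = 1 (Q(Y) = (1 + Y) - Y = 1)
E = 1
F(c, N) = 3/2 (F(c, N) = (3 + (c - c))/2 = (3 + 0)/2 = (½)*3 = 3/2)
E + F(-12, -11)/(-135 - 62) = 1 + (3/2)/(-135 - 62) = 1 + (3/2)/(-197) = 1 - 1/197*3/2 = 1 - 3/394 = 391/394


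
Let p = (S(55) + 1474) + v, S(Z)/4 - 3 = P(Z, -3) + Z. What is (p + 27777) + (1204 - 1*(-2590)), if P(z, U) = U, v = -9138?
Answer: 24127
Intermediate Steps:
S(Z) = 4*Z (S(Z) = 12 + 4*(-3 + Z) = 12 + (-12 + 4*Z) = 4*Z)
p = -7444 (p = (4*55 + 1474) - 9138 = (220 + 1474) - 9138 = 1694 - 9138 = -7444)
(p + 27777) + (1204 - 1*(-2590)) = (-7444 + 27777) + (1204 - 1*(-2590)) = 20333 + (1204 + 2590) = 20333 + 3794 = 24127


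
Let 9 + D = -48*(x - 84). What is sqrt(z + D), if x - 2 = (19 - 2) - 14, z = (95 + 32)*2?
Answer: sqrt(4037) ≈ 63.537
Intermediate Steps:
z = 254 (z = 127*2 = 254)
x = 5 (x = 2 + ((19 - 2) - 14) = 2 + (17 - 14) = 2 + 3 = 5)
D = 3783 (D = -9 - 48*(5 - 84) = -9 - 48*(-79) = -9 + 3792 = 3783)
sqrt(z + D) = sqrt(254 + 3783) = sqrt(4037)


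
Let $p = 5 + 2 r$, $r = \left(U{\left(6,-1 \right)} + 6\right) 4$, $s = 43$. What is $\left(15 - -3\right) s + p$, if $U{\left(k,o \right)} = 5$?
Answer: $867$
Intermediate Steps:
$r = 44$ ($r = \left(5 + 6\right) 4 = 11 \cdot 4 = 44$)
$p = 93$ ($p = 5 + 2 \cdot 44 = 5 + 88 = 93$)
$\left(15 - -3\right) s + p = \left(15 - -3\right) 43 + 93 = \left(15 + 3\right) 43 + 93 = 18 \cdot 43 + 93 = 774 + 93 = 867$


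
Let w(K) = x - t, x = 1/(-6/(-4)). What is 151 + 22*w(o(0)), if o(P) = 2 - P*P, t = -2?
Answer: 629/3 ≈ 209.67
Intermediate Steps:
x = 2/3 (x = 1/(-6*(-1/4)) = 1/(3/2) = 2/3 ≈ 0.66667)
o(P) = 2 - P**2
w(K) = 8/3 (w(K) = 2/3 - 1*(-2) = 2/3 + 2 = 8/3)
151 + 22*w(o(0)) = 151 + 22*(8/3) = 151 + 176/3 = 629/3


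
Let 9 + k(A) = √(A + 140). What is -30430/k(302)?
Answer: -273870/361 - 30430*√442/361 ≈ -2530.8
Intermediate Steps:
k(A) = -9 + √(140 + A) (k(A) = -9 + √(A + 140) = -9 + √(140 + A))
-30430/k(302) = -30430/(-9 + √(140 + 302)) = -30430/(-9 + √442)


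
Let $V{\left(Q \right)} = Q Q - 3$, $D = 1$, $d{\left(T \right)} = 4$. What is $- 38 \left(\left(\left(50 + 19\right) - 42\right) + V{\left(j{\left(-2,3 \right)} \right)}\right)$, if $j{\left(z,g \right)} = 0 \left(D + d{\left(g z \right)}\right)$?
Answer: $-912$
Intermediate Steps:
$j{\left(z,g \right)} = 0$ ($j{\left(z,g \right)} = 0 \left(1 + 4\right) = 0 \cdot 5 = 0$)
$V{\left(Q \right)} = -3 + Q^{2}$ ($V{\left(Q \right)} = Q^{2} - 3 = -3 + Q^{2}$)
$- 38 \left(\left(\left(50 + 19\right) - 42\right) + V{\left(j{\left(-2,3 \right)} \right)}\right) = - 38 \left(\left(\left(50 + 19\right) - 42\right) - \left(3 - 0^{2}\right)\right) = - 38 \left(\left(69 - 42\right) + \left(-3 + 0\right)\right) = - 38 \left(27 - 3\right) = \left(-38\right) 24 = -912$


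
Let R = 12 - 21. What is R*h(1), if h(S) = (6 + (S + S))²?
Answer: -576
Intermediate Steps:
h(S) = (6 + 2*S)²
R = -9
R*h(1) = -36*(3 + 1)² = -36*4² = -36*16 = -9*64 = -576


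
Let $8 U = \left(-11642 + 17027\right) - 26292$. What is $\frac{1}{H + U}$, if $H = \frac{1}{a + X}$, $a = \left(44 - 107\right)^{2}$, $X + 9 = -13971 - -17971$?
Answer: $- \frac{995}{2600308} \approx -0.00038265$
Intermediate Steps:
$X = 3991$ ($X = -9 - -4000 = -9 + \left(-13971 + 17971\right) = -9 + 4000 = 3991$)
$a = 3969$ ($a = \left(-63\right)^{2} = 3969$)
$U = - \frac{20907}{8}$ ($U = \frac{\left(-11642 + 17027\right) - 26292}{8} = \frac{5385 - 26292}{8} = \frac{1}{8} \left(-20907\right) = - \frac{20907}{8} \approx -2613.4$)
$H = \frac{1}{7960}$ ($H = \frac{1}{3969 + 3991} = \frac{1}{7960} \approx 0.00012563$)
$\frac{1}{H + U} = \frac{1}{\frac{1}{7960} - \frac{20907}{8}} = \frac{1}{- \frac{2600308}{995}} = - \frac{995}{2600308}$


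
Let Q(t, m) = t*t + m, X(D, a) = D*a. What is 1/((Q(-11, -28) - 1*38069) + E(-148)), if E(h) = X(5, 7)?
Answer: -1/37941 ≈ -2.6357e-5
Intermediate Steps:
Q(t, m) = m + t² (Q(t, m) = t² + m = m + t²)
E(h) = 35 (E(h) = 5*7 = 35)
1/((Q(-11, -28) - 1*38069) + E(-148)) = 1/(((-28 + (-11)²) - 1*38069) + 35) = 1/(((-28 + 121) - 38069) + 35) = 1/((93 - 38069) + 35) = 1/(-37976 + 35) = 1/(-37941) = -1/37941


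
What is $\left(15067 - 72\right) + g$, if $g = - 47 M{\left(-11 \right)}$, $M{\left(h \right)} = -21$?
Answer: $15982$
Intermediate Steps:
$g = 987$ ($g = \left(-47\right) \left(-21\right) = 987$)
$\left(15067 - 72\right) + g = \left(15067 - 72\right) + 987 = 14995 + 987 = 15982$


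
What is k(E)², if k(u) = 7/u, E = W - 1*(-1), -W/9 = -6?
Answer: 49/3025 ≈ 0.016198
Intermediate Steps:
W = 54 (W = -9*(-6) = 54)
E = 55 (E = 54 - 1*(-1) = 54 + 1 = 55)
k(E)² = (7/55)² = 49/3025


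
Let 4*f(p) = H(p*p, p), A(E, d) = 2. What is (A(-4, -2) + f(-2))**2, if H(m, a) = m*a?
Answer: 0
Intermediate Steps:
H(m, a) = a*m
f(p) = p**3/4 (f(p) = (p*(p*p))/4 = (p*p**2)/4 = p**3/4)
(A(-4, -2) + f(-2))**2 = (2 + (1/4)*(-2)**3)**2 = (2 + (1/4)*(-8))**2 = (2 - 2)**2 = 0**2 = 0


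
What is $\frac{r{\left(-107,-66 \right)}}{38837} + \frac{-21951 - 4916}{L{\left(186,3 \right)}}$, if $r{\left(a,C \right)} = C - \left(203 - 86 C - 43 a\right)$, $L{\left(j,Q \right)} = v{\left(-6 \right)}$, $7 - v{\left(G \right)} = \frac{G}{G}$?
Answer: $- \frac{1043496955}{233022} \approx -4478.1$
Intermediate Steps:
$v{\left(G \right)} = 6$ ($v{\left(G \right)} = 7 - \frac{G}{G} = 7 - 1 = 6$)
$L{\left(j,Q \right)} = 6$
$r{\left(a,C \right)} = -203 + 43 a + 87 C$ ($r{\left(a,C \right)} = C + \left(-203 + 43 a + 86 C\right) = -203 + 43 a + 87 C$)
$\frac{r{\left(-107,-66 \right)}}{38837} + \frac{-21951 - 4916}{L{\left(186,3 \right)}} = \frac{-203 + 43 \left(-107\right) + 87 \left(-66\right)}{38837} + \frac{-21951 - 4916}{6} = \left(-203 - 4601 - 5742\right) \frac{1}{38837} + \left(-21951 - 4916\right) \frac{1}{6} = \left(-10546\right) \frac{1}{38837} - \frac{26867}{6} = - \frac{10546}{38837} - \frac{26867}{6} = - \frac{1043496955}{233022}$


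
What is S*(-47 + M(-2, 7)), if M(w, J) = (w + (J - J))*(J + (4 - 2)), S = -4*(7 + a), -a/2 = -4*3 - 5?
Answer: 10660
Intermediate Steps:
a = 34 (a = -2*(-4*3 - 5) = -2*(-12 - 5) = -2*(-17) = 34)
S = -164 (S = -4*(7 + 34) = -4*41 = -164)
M(w, J) = w*(2 + J) (M(w, J) = (w + 0)*(J + 2) = w*(2 + J))
S*(-47 + M(-2, 7)) = -164*(-47 - 2*(2 + 7)) = -164*(-47 - 2*9) = -164*(-47 - 18) = -164*(-65) = 10660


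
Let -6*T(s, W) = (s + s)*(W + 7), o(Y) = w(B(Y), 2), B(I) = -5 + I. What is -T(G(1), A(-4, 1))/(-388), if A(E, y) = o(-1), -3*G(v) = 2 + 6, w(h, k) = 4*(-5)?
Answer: -26/873 ≈ -0.029782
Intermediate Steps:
w(h, k) = -20
o(Y) = -20
G(v) = -8/3 (G(v) = -(2 + 6)/3 = -⅓*8 = -8/3)
A(E, y) = -20
T(s, W) = -s*(7 + W)/3 (T(s, W) = -(s + s)*(W + 7)/6 = -2*s*(7 + W)/6 = -s*(7 + W)/3)
-T(G(1), A(-4, 1))/(-388) = -(-⅓*(-8/3)*(7 - 20))/(-388) = -(-⅓*(-8/3)*(-13))*(-1)/388 = -(-104)*(-1)/(9*388) = -1*26/873 = -26/873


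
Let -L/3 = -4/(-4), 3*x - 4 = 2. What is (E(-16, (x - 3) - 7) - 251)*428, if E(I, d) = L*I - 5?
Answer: -89024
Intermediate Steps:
x = 2 (x = 4/3 + (⅓)*2 = 4/3 + ⅔ = 2)
L = -3 (L = -(-12)/(-4) = -(-12)*(-1)/4 = -3*1 = -3)
E(I, d) = -5 - 3*I (E(I, d) = -3*I - 5 = -5 - 3*I)
(E(-16, (x - 3) - 7) - 251)*428 = ((-5 - 3*(-16)) - 251)*428 = ((-5 + 48) - 251)*428 = (43 - 251)*428 = -208*428 = -89024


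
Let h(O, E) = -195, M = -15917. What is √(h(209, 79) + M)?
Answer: 4*I*√1007 ≈ 126.93*I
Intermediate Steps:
√(h(209, 79) + M) = √(-195 - 15917) = √(-16112) = 4*I*√1007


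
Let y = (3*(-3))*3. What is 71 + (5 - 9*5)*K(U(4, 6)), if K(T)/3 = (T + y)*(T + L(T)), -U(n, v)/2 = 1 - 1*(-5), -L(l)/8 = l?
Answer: 393191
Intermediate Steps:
L(l) = -8*l
y = -27 (y = -9*3 = -27)
U(n, v) = -12 (U(n, v) = -2*(1 - 1*(-5)) = -2*(1 + 5) = -2*6 = -12)
K(T) = -21*T*(-27 + T) (K(T) = 3*((T - 27)*(T - 8*T)) = 3*((-27 + T)*(-7*T)) = 3*(-7*T*(-27 + T)) = -21*T*(-27 + T))
71 + (5 - 9*5)*K(U(4, 6)) = 71 + (5 - 9*5)*(21*(-12)*(27 - 1*(-12))) = 71 + (5 - 45)*(21*(-12)*(27 + 12)) = 71 - 840*(-12)*39 = 71 - 40*(-9828) = 71 + 393120 = 393191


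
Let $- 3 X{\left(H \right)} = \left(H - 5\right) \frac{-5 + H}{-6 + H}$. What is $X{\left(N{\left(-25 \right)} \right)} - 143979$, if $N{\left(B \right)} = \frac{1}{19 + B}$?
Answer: $- \frac{95889053}{666} \approx -1.4398 \cdot 10^{5}$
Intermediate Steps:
$X{\left(H \right)} = - \frac{\left(-5 + H\right)^{2}}{3 \left(-6 + H\right)}$ ($X{\left(H \right)} = - \frac{\left(H - 5\right) \frac{-5 + H}{-6 + H}}{3} = - \frac{\left(-5 + H\right) \frac{-5 + H}{-6 + H}}{3} = - \frac{\frac{1}{-6 + H} \left(-5 + H\right)^{2}}{3} = - \frac{\left(-5 + H\right)^{2}}{3 \left(-6 + H\right)}$)
$X{\left(N{\left(-25 \right)} \right)} - 143979 = - \frac{\left(-5 + \frac{1}{19 - 25}\right)^{2}}{-18 + \frac{3}{19 - 25}} - 143979 = - \frac{\left(-5 + \frac{1}{-6}\right)^{2}}{-18 + \frac{3}{-6}} - 143979 = - \frac{\left(-5 - \frac{1}{6}\right)^{2}}{-18 + 3 \left(- \frac{1}{6}\right)} - 143979 = - \frac{\left(- \frac{31}{6}\right)^{2}}{-18 - \frac{1}{2}} - 143979 = \left(-1\right) \frac{1}{- \frac{37}{2}} \cdot \frac{961}{36} - 143979 = \left(-1\right) \left(- \frac{2}{37}\right) \frac{961}{36} - 143979 = \frac{961}{666} - 143979 = - \frac{95889053}{666}$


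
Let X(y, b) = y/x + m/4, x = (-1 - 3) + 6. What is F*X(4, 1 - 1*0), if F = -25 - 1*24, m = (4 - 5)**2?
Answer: -441/4 ≈ -110.25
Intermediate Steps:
x = 2 (x = -4 + 6 = 2)
m = 1 (m = (-1)**2 = 1)
F = -49 (F = -25 - 24 = -49)
X(y, b) = 1/4 + y/2 (X(y, b) = y/2 + 1/4 = 1/4 + y/2)
F*X(4, 1 - 1*0) = -49*(1/4 + (1/2)*4) = -49*(1/4 + 2) = -49*9/4 = -441/4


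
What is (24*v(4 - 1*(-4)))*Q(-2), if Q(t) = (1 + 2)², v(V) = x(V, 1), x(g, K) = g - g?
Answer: 0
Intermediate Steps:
x(g, K) = 0
v(V) = 0
Q(t) = 9 (Q(t) = 3² = 9)
(24*v(4 - 1*(-4)))*Q(-2) = (24*0)*9 = 0*9 = 0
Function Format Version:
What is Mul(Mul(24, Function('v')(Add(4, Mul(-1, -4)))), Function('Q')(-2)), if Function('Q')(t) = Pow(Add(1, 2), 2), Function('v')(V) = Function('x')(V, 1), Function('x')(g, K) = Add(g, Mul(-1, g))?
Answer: 0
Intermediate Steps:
Function('x')(g, K) = 0
Function('v')(V) = 0
Function('Q')(t) = 9 (Function('Q')(t) = Pow(3, 2) = 9)
Mul(Mul(24, Function('v')(Add(4, Mul(-1, -4)))), Function('Q')(-2)) = Mul(Mul(24, 0), 9) = Mul(0, 9) = 0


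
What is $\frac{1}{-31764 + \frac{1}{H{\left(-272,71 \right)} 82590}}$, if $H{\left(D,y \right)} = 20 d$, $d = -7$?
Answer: $- \frac{11562600}{367274426401} \approx -3.1482 \cdot 10^{-5}$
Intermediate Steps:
$H{\left(D,y \right)} = -140$ ($H{\left(D,y \right)} = 20 \left(-7\right) = -140$)
$\frac{1}{-31764 + \frac{1}{H{\left(-272,71 \right)} 82590}} = \frac{1}{-31764 + \frac{1}{\left(-140\right) 82590}} = \frac{1}{-31764 - \frac{1}{11562600}} = \frac{1}{- \frac{367274426401}{11562600}} = - \frac{11562600}{367274426401}$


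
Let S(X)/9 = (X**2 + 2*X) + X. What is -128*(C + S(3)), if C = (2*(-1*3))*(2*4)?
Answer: -14592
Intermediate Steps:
S(X) = 9*X**2 + 27*X (S(X) = 9*((X**2 + 2*X) + X) = 9*(X**2 + 3*X) = 9*X**2 + 27*X)
C = -48 (C = (2*(-3))*8 = -6*8 = -48)
-128*(C + S(3)) = -128*(-48 + 9*3*(3 + 3)) = -128*(-48 + 9*3*6) = -128*(-48 + 162) = -128*114 = -14592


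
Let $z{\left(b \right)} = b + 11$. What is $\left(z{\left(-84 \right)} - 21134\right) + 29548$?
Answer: $8341$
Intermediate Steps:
$z{\left(b \right)} = 11 + b$
$\left(z{\left(-84 \right)} - 21134\right) + 29548 = \left(\left(11 - 84\right) - 21134\right) + 29548 = \left(-73 - 21134\right) + 29548 = -21207 + 29548 = 8341$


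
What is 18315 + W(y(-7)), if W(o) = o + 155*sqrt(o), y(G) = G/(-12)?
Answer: 219787/12 + 155*sqrt(21)/6 ≈ 18434.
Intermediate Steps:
y(G) = -G/12 (y(G) = G*(-1/12) = -G/12)
18315 + W(y(-7)) = 18315 + (-1/12*(-7) + 155*sqrt(-1/12*(-7))) = 18315 + (7/12 + 155*sqrt(7/12)) = 18315 + (7/12 + 155*(sqrt(21)/6)) = 18315 + (7/12 + 155*sqrt(21)/6) = 219787/12 + 155*sqrt(21)/6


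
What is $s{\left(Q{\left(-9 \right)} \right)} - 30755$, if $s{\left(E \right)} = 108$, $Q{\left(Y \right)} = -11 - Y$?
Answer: $-30647$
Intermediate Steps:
$s{\left(Q{\left(-9 \right)} \right)} - 30755 = 108 - 30755 = -30647$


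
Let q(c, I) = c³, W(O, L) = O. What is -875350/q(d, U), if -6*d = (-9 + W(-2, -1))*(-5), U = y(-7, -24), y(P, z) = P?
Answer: 7563024/6655 ≈ 1136.4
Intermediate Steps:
U = -7
d = -55/6 (d = -(-9 - 2)*(-5)/6 = -(-11)*(-5)/6 = -⅙*55 = -55/6 ≈ -9.1667)
-875350/q(d, U) = -875350/((-55/6)³) = -875350/(-166375/216) = -875350*(-216/166375) = 7563024/6655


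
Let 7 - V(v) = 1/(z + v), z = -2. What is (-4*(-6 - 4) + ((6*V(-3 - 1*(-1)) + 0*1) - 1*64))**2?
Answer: 1521/4 ≈ 380.25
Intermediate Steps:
V(v) = 7 - 1/(-2 + v)
(-4*(-6 - 4) + ((6*V(-3 - 1*(-1)) + 0*1) - 1*64))**2 = (-4*(-6 - 4) + ((6*((-15 + 7*(-3 - 1*(-1)))/(-2 + (-3 - 1*(-1)))) + 0*1) - 1*64))**2 = (-4*(-10) + ((6*((-15 + 7*(-3 + 1))/(-2 + (-3 + 1))) + 0) - 64))**2 = (40 + ((6*((-15 + 7*(-2))/(-2 - 2)) + 0) - 64))**2 = (40 + ((6*((-15 - 14)/(-4)) + 0) - 64))**2 = (40 + ((6*(-1/4*(-29)) + 0) - 64))**2 = (40 + ((6*(29/4) + 0) - 64))**2 = (40 + ((87/2 + 0) - 64))**2 = (40 + (87/2 - 64))**2 = (40 - 41/2)**2 = (39/2)**2 = 1521/4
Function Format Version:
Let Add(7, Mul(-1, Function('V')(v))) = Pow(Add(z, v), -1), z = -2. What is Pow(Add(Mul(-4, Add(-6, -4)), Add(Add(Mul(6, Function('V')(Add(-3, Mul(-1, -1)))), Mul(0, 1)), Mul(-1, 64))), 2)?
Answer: Rational(1521, 4) ≈ 380.25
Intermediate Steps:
Function('V')(v) = Add(7, Mul(-1, Pow(Add(-2, v), -1)))
Pow(Add(Mul(-4, Add(-6, -4)), Add(Add(Mul(6, Function('V')(Add(-3, Mul(-1, -1)))), Mul(0, 1)), Mul(-1, 64))), 2) = Pow(Add(Mul(-4, Add(-6, -4)), Add(Add(Mul(6, Mul(Pow(Add(-2, Add(-3, Mul(-1, -1))), -1), Add(-15, Mul(7, Add(-3, Mul(-1, -1)))))), Mul(0, 1)), Mul(-1, 64))), 2) = Pow(Add(Mul(-4, -10), Add(Add(Mul(6, Mul(Pow(Add(-2, Add(-3, 1)), -1), Add(-15, Mul(7, Add(-3, 1))))), 0), -64)), 2) = Pow(Add(40, Add(Add(Mul(6, Mul(Pow(Add(-2, -2), -1), Add(-15, Mul(7, -2)))), 0), -64)), 2) = Pow(Add(40, Add(Add(Mul(6, Mul(Pow(-4, -1), Add(-15, -14))), 0), -64)), 2) = Pow(Add(40, Add(Add(Mul(6, Mul(Rational(-1, 4), -29)), 0), -64)), 2) = Pow(Add(40, Add(Add(Mul(6, Rational(29, 4)), 0), -64)), 2) = Pow(Add(40, Add(Add(Rational(87, 2), 0), -64)), 2) = Pow(Add(40, Add(Rational(87, 2), -64)), 2) = Pow(Add(40, Rational(-41, 2)), 2) = Pow(Rational(39, 2), 2) = Rational(1521, 4)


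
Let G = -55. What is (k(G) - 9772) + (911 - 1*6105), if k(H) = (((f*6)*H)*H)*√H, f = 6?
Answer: -14966 + 108900*I*√55 ≈ -14966.0 + 8.0762e+5*I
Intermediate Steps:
k(H) = 36*H^(5/2) (k(H) = (((6*6)*H)*H)*√H = ((36*H)*H)*√H = (36*H²)*√H = 36*H^(5/2))
(k(G) - 9772) + (911 - 1*6105) = (36*(-55)^(5/2) - 9772) + (911 - 1*6105) = (36*(3025*I*√55) - 9772) + (911 - 6105) = (108900*I*√55 - 9772) - 5194 = (-9772 + 108900*I*√55) - 5194 = -14966 + 108900*I*√55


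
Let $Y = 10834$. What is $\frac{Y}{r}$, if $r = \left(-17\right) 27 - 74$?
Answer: $- \frac{10834}{533} \approx -20.326$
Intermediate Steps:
$r = -533$ ($r = -459 - 74 = -533$)
$\frac{Y}{r} = \frac{10834}{-533} = 10834 \left(- \frac{1}{533}\right) = - \frac{10834}{533}$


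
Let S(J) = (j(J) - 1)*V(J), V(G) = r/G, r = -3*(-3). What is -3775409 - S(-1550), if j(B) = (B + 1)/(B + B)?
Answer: -18140840258959/4805000 ≈ -3.7754e+6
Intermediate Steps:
r = 9
V(G) = 9/G
j(B) = (1 + B)/(2*B) (j(B) = (1 + B)/((2*B)) = (1 + B)*(1/(2*B)) = (1 + B)/(2*B))
S(J) = 9*(-1 + (1 + J)/(2*J))/J (S(J) = ((1 + J)/(2*J) - 1)*(9/J) = (-1 + (1 + J)/(2*J))*(9/J) = 9*(-1 + (1 + J)/(2*J))/J)
-3775409 - S(-1550) = -3775409 - 9*(1 - 1*(-1550))/(2*(-1550)²) = -3775409 - 9*(1 + 1550)/(2*2402500) = -3775409 - 9*1551/(2*2402500) = -3775409 - 1*13959/4805000 = -3775409 - 13959/4805000 = -18140840258959/4805000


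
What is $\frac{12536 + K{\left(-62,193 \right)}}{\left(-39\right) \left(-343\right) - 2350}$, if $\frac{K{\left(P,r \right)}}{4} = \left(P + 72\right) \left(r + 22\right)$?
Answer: $\frac{21136}{11027} \approx 1.9167$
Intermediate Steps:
$K{\left(P,r \right)} = 4 \left(22 + r\right) \left(72 + P\right)$ ($K{\left(P,r \right)} = 4 \left(P + 72\right) \left(r + 22\right) = 4 \left(72 + P\right) \left(22 + r\right) = 4 \left(22 + r\right) \left(72 + P\right)$)
$\frac{12536 + K{\left(-62,193 \right)}}{\left(-39\right) \left(-343\right) - 2350} = \frac{12536 + \left(6336 + 88 \left(-62\right) + 288 \cdot 193 + 4 \left(-62\right) 193\right)}{\left(-39\right) \left(-343\right) - 2350} = \frac{12536 + \left(6336 - 5456 + 55584 - 47864\right)}{13377 - 2350} = \frac{12536 + 8600}{11027} = 21136 \cdot \frac{1}{11027} = \frac{21136}{11027}$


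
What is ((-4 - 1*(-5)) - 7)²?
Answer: 36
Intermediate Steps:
((-4 - 1*(-5)) - 7)² = ((-4 + 5) - 7)² = (1 - 7)² = (-6)² = 36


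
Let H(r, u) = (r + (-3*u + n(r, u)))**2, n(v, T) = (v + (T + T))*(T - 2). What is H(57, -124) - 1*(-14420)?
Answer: 600019445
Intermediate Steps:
n(v, T) = (-2 + T)*(v + 2*T) (n(v, T) = (v + 2*T)*(-2 + T) = (-2 + T)*(v + 2*T))
H(r, u) = (-r - 7*u + 2*u**2 + r*u)**2 (H(r, u) = (r + (-3*u + (-4*u - 2*r + 2*u**2 + u*r)))**2 = (r + (-3*u + (-4*u - 2*r + 2*u**2 + r*u)))**2 = (r + (-7*u - 2*r + 2*u**2 + r*u))**2 = (-r - 7*u + 2*u**2 + r*u)**2)
H(57, -124) - 1*(-14420) = (-1*57 - 7*(-124) + 2*(-124)**2 + 57*(-124))**2 - 1*(-14420) = (-57 + 868 + 2*15376 - 7068)**2 + 14420 = (-57 + 868 + 30752 - 7068)**2 + 14420 = 24495**2 + 14420 = 600005025 + 14420 = 600019445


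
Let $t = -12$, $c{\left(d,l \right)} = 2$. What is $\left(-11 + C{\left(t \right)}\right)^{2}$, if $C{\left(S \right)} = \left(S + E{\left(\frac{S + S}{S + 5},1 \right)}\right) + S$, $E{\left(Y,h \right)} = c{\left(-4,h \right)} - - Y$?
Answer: $\frac{42849}{49} \approx 874.47$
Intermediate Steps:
$E{\left(Y,h \right)} = 2 + Y$ ($E{\left(Y,h \right)} = 2 - - Y = 2 + Y$)
$C{\left(S \right)} = 2 + 2 S + \frac{2 S}{5 + S}$ ($C{\left(S \right)} = \left(S + \left(2 + \frac{S + S}{S + 5}\right)\right) + S = \left(S + \left(2 + \frac{2 S}{5 + S}\right)\right) + S = \left(2 + S + \frac{2 S}{5 + S}\right) + S = 2 + 2 S + \frac{2 S}{5 + S}$)
$\left(-11 + C{\left(t \right)}\right)^{2} = \left(-11 + \frac{2 \left(5 + \left(-12\right)^{2} + 7 \left(-12\right)\right)}{5 - 12}\right)^{2} = \left(-11 + \frac{2 \left(5 + 144 - 84\right)}{-7}\right)^{2} = \left(-11 + 2 \left(- \frac{1}{7}\right) 65\right)^{2} = \left(-11 - \frac{130}{7}\right)^{2} = \left(- \frac{207}{7}\right)^{2} = \frac{42849}{49}$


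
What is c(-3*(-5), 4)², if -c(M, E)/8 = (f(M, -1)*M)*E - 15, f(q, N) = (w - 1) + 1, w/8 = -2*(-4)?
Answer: 936360000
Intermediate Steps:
w = 64 (w = 8*(-2*(-4)) = 8*8 = 64)
f(q, N) = 64 (f(q, N) = (64 - 1) + 1 = 63 + 1 = 64)
c(M, E) = 120 - 512*E*M (c(M, E) = -8*((64*M)*E - 15) = -8*(64*E*M - 15) = -8*(-15 + 64*E*M) = 120 - 512*E*M)
c(-3*(-5), 4)² = (120 - 512*4*(-3*(-5)))² = (120 - 512*4*15)² = (120 - 30720)² = (-30600)² = 936360000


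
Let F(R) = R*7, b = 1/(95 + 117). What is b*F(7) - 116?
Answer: -24543/212 ≈ -115.77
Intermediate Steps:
b = 1/212 ≈ 0.0047170
F(R) = 7*R
b*F(7) - 116 = (7*7)/212 - 116 = (1/212)*49 - 116 = 49/212 - 116 = -24543/212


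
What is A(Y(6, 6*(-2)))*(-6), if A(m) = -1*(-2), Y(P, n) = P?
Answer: -12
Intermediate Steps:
A(m) = 2
A(Y(6, 6*(-2)))*(-6) = 2*(-6) = -12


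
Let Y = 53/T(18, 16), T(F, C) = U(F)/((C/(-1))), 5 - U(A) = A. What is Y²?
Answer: 719104/169 ≈ 4255.1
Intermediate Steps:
U(A) = 5 - A
T(F, C) = -(5 - F)/C (T(F, C) = (5 - F)/((C/(-1))) = (5 - F)/((C*(-1))) = (5 - F)/((-C)) = (5 - F)*(-1/C) = -(5 - F)/C)
Y = 848/13 (Y = 53/(((-5 + 18)/16)) = 53/(((1/16)*13)) = 53/(13/16) = 53*(16/13) = 848/13 ≈ 65.231)
Y² = (848/13)² = 719104/169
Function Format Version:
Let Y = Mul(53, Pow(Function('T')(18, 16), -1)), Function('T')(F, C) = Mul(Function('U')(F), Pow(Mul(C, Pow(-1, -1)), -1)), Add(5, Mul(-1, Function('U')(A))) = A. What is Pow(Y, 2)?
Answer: Rational(719104, 169) ≈ 4255.1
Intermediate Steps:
Function('U')(A) = Add(5, Mul(-1, A))
Function('T')(F, C) = Mul(-1, Pow(C, -1), Add(5, Mul(-1, F))) (Function('T')(F, C) = Mul(Add(5, Mul(-1, F)), Pow(Mul(C, Pow(-1, -1)), -1)) = Mul(Add(5, Mul(-1, F)), Pow(Mul(C, -1), -1)) = Mul(Add(5, Mul(-1, F)), Pow(Mul(-1, C), -1)) = Mul(Add(5, Mul(-1, F)), Mul(-1, Pow(C, -1))) = Mul(-1, Pow(C, -1), Add(5, Mul(-1, F))))
Y = Rational(848, 13) (Y = Mul(53, Pow(Mul(Pow(16, -1), Add(-5, 18)), -1)) = Mul(53, Pow(Mul(Rational(1, 16), 13), -1)) = Mul(53, Pow(Rational(13, 16), -1)) = Mul(53, Rational(16, 13)) = Rational(848, 13) ≈ 65.231)
Pow(Y, 2) = Pow(Rational(848, 13), 2) = Rational(719104, 169)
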